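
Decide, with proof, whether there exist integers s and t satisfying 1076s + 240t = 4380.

Since gcd(1076, 240) = 4 and 4380 = 4·1095, Bézout's identity guarantees a solution.
Dividing through by 4 reduces the equation to 269s + 60t = 1095.
Run the Euclidean algorithm on 269 and 60: 269 = 4·60 + 29, 60 = 2·29 + 2, 29 = 14·2 + 1, 2 = 2·1 + 0.
Working back up the chain: 1 = 29 − 14·2 = 29 − 14·(60 − 2·29) = −14·60 + 29·29 = −14·60 + 29·(269 − 4·60) = 29·269 − 130·60. So 269·29 + 60·(-130) = 1.
Times 1095: 269·31755 + 60·(-142350) = 1095, so (31755, -142350) solves it.
Subtracting 529·60 from s and adding 529·269 to t gives the tidier solution (15, -49).
Check: 1076·15 + 240·(-49) = 16140 − 11760 = 4380. ✓

s = 15, t = -49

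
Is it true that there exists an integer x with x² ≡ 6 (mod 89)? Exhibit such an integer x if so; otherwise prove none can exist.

No such integer exists.

Apply Euler's criterion with the prime 89: 6 is a quadratic residue iff 6^44 ≡ 1 (mod 89), and a non-residue iff it is ≡ −1.
Repeated squaring mod 89: 6^2 = 36 ≡ 36; 6^4 ≡ 36² = 1296 ≡ 50; 6^8 ≡ 50² = 2500 ≡ 8; 6^16 ≡ 8² = 64 ≡ 64; 6^32 ≡ 64² = 4096 ≡ 2.
Since 44 = 32 + 8 + 4, 6^44 ≡ 2 · 8 · 50; multiplying out mod 89: 2·8 = 16 ≡ 16, then 16·50 = 800 ≡ 88. Thus 6^44 ≡ 88 ≡ −1 (mod 89).
The value −1 means 6 is a non-residue modulo 89, so x² ≡ 6 (mod 89) is impossible.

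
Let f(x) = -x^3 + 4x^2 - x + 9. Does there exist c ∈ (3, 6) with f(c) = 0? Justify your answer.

f(3) = 15 and f(6) = -69, which have opposite signs.
Since f is a polynomial it is continuous on [3, 6].
By the Intermediate Value Theorem, f takes the value 0 somewhere in the open interval.

Yes, such a c exists.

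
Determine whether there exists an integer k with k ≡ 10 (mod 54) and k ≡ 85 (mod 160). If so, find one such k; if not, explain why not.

Both moduli are multiples of 2 = gcd(54, 160), so any solution would satisfy k ≡ 10 and k ≡ 85 modulo 2 simultaneously.
These are incompatible: 10 − 85 = -75 is not divisible by 2.
Hence the system has no solution.

There is no such integer.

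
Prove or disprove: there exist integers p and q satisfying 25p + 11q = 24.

25 and 11 are coprime, so 25p + 11q ranges over all of ℤ.
Dividing repeatedly: 25 = 2·11 + 3, 11 = 3·3 + 2, 3 = 1·2 + 1, 2 = 2·1 + 0.
Unwinding: 1 = 3 − 1·2 = 3 − (11 − 3·3) = −11 + 4·3 = −11 + 4·(25 − 2·11) = 4·25 − 9·11, i.e. 25·4 + 11·(-9) = 1.
Scaling by 24 gives the particular solution (p, q) = (96, -216).
Shifting by a multiple of (11, −25) keeps it a solution: p = 96 − 8·11 = 8, q = -216 + 8·25 = -16.
Indeed 25·8 + 11·(-16) = 200 − 176 = 24.

p = 8, q = -16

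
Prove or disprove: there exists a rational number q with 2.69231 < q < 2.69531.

q = 97/36

Scale by 36: the interval becomes (96.92316, 97.03116), which contains the integer 97.
So q = 97/36 works: it is a ratio of integers, and dividing 36·2.69231 < 97 < 36·2.69531 through by 36 gives 2.69231 < 97/36 < 2.69531.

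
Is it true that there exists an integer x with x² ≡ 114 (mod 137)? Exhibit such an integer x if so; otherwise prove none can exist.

No such integer exists.

137 is prime, so by Euler's criterion 114 is a square mod 137 iff 114^((137−1)/2) = 114^68 ≡ 1 (mod 137).
Squaring successively (mod 137): 114^2 = 12996 ≡ 118; 114^4 ≡ 118² = 13924 ≡ 87; 114^8 ≡ 87² = 7569 ≡ 34; 114^16 ≡ 34² = 1156 ≡ 60; 114^32 ≡ 60² = 3600 ≡ 38; 114^64 ≡ 38² = 1444 ≡ 74.
Since 68 = 64 + 4, 114^68 ≡ 74 · 87; multiplying out mod 137: 74·87 = 6438 ≡ 136. Thus 114^68 ≡ 136 ≡ −1 (mod 137).
The value −1 means 114 is a non-residue modulo 137, so x² ≡ 114 (mod 137) is impossible.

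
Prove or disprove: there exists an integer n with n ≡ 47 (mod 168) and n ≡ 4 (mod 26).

There is no such integer.

Both moduli are multiples of 2 = gcd(168, 26), so any solution would satisfy n ≡ 47 and n ≡ 4 modulo 2 simultaneously.
These are incompatible: 47 − 4 = 43 is not divisible by 2.
So no integer satisfies both congruences.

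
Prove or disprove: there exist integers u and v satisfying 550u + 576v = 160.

u = 16, v = -15

gcd(550, 576) = 2, and 2 divides 160, so integer solutions exist.
Dividing through by 2 reduces the equation to 275u + 288v = 80.
Run the Euclidean algorithm on 288 and 275: 288 = 1·275 + 13, 275 = 21·13 + 2, 13 = 6·2 + 1, 2 = 2·1 + 0.
Working back up the chain: 1 = 13 − 6·2 = 13 − 6·(275 − 21·13) = −6·275 + 127·13 = −6·275 + 127·(288 − 1·275) = 127·288 − 133·275. So 275·(-133) + 288·127 = 1.
Scaling by 80 gives the particular solution (u, v) = (-10640, 10160).
The general solution is u = -10640 + 288k, v = 10160 − 275k; taking k = 37 gives the smaller pair u = 16, v = -15.
Indeed 550·16 + 576·(-15) = 8800 − 8640 = 160.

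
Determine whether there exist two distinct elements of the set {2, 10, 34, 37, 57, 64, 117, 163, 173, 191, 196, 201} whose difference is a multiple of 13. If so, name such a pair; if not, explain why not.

No, no such pair exists.

Residues mod 13: 2↦2, 10↦10, 34↦8, 37↦11, 57↦5, 64↦12, 117↦0, 163↦7, 173↦4, 191↦9, 196↦1, 201↦6.
These 12 residues are pairwise different, hence no difference of two elements is divisible by 13.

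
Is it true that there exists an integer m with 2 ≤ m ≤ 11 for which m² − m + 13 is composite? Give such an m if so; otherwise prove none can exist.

m = 8

At m = 8: 8² − 8 + 13 = 69 = 3·23, which is composite.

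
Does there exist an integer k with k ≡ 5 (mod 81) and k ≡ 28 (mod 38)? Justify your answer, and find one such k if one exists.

k = 2840

Since 81 and 38 share no common factor, CRT says the pair of congruences has a solution (unique mod 3078).
Write k = 5 + 81t and require 5 + 81t ≡ 28 (mod 38), i.e. 81t ≡ 23 (mod 38).
81 ≡ 5 (mod 38), so this reads 5t ≡ 23 (mod 38). Invert 5 mod 38 by the Euclidean algorithm: 38 = 7·5 + 3, 5 = 1·3 + 2, 3 = 1·2 + 1, 2 = 2·1 + 0; back-substituting, 1 = 3 − 1·2 = 3 − (5 − 1·3) = −5 + 2·3 = −5 + 2·(38 − 7·5) = 2·38 − 15·5. Hence 5·(-15) ≡ 1, so 5⁻¹ ≡ -15 ≡ 23 (mod 38).
Therefore t ≡ 23·23 = 529 ≡ 35 (mod 38).
With t = 35: k = 5 + 81·35 = 2840.
Verify: 2840 = 35·81 + 5 and 2840 = 74·38 + 28. ✓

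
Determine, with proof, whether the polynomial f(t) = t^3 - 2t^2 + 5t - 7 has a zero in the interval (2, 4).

f(2) = 3 and f(4) = 45, both positive.
f'(t) = 3t^2 - 4t + 5 has discriminant (-4)² − 4·3·5 = -44 < 0, so f' has no real roots and is positive for every real t.
Hence f is strictly increasing on ℝ, and in particular on [2, 4]. A strictly monotone function with same-sign endpoint values stays positive on the whole interval, so f has no zero in (2, 4).

f has no root in that interval.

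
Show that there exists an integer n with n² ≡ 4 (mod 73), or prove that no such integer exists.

n = 2

Take n = 2. Then 2² = 4, and since 0 ≤ 4 < 73 this is already reduced: 2² ≡ 4 (mod 73).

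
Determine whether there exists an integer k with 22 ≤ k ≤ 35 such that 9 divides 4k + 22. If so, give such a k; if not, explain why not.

k = 26

k = 26 works, since 4·26 + 22 = 126 = 14·9.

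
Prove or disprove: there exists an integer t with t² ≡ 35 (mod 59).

Take t = 25. Then 25² = 625 = 10·59 + 35, so 25² ≡ 35 (mod 59).

t = 25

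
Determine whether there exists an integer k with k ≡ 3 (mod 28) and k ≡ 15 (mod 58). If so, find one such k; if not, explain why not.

gcd(28, 58) = 2. A simultaneous solution exists iff 3 ≡ 15 (mod 2); here 3 mod 2 = 1 = 15 mod 2, so it does.
Write k = 3 + 28t. Then 28t ≡ 15 − 3 ≡ 12 (mod 58); dividing through by 2 gives 14t ≡ 6 (mod 29).
Since 14·27 = 378 = 13·29 + 1, the inverse of 14 mod 29 is 27.
Therefore t ≡ 27·6 = 162 ≡ 17 (mod 29).
Then k = 3 + 28·17 = 479.
Verify: 479 = 17·28 + 3 and 479 = 8·58 + 15. ✓

k = 479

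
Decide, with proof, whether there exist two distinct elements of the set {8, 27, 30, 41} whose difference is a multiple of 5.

No such pair exists.

Two integers differ by a multiple of 5 exactly when they have the same residue mod 5. The residues are 8↦3, 27↦2, 30↦0, 41↦1.
All 4 residues are distinct, so no two elements differ by a multiple of 5.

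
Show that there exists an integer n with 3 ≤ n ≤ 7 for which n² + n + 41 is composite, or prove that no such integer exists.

The values for n = 3, 4, …, 7 are 53, 61, 71, 83, 97, and each of these is prime.
So no value in the range makes the expression composite.

There is no such integer n in that range.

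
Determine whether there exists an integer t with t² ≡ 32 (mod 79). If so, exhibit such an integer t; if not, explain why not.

Take t = 36. Then 36² = 1296 = 16·79 + 32, so 36² ≡ 32 (mod 79).

t = 36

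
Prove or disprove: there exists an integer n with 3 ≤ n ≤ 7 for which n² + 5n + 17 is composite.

No such integer n in that range exists.

The values for n = 3, 4, …, 7 are 41, 53, 67, 83, 101, and each of these is prime.
So no value in the range makes the expression composite.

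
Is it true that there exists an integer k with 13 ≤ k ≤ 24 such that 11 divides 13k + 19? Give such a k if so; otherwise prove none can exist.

Try k = 18: 13·18 + 19 = 253 = 23·11, which is divisible by 11.

k = 18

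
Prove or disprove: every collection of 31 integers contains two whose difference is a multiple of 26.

Yes, this is always true.

Partition the integers by their residue mod 26; there are 26 classes.
With 31 integers and only 26 classes, the pigeonhole principle forces two of them, say a and b, into the same class.
Their difference a − b is then a multiple of 26.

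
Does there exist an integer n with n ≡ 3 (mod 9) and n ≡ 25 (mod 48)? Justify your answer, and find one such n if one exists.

Both moduli are multiples of 3 = gcd(9, 48), so any solution would satisfy n ≡ 3 and n ≡ 25 modulo 3 simultaneously.
But 3 mod 3 = 0 while 25 mod 3 = 1, a contradiction.
Hence the system has no solution.

No such integer exists.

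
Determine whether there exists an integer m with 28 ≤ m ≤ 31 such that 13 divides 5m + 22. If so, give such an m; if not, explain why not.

At m = 28, 5·28 + 22 = 162 ≡ 6 (mod 13), and each step in m adds 5, giving residues 6, 11, 3, 8 for m = 28, 29, 30, 31.
None is 0, so 13 never divides 5m + 22 on this range.

No, no such integer m in that range exists.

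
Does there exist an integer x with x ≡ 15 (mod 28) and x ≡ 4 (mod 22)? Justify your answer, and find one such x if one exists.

No, no such integer exists.

Both moduli are multiples of 2 = gcd(28, 22), so any solution would satisfy x ≡ 15 and x ≡ 4 modulo 2 simultaneously.
These are incompatible: 15 − 4 = 11 is not divisible by 2.
So no integer satisfies both congruences.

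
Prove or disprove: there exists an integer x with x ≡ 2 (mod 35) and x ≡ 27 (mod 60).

The moduli are not coprime: gcd(35, 60) = 5. Compatibility requires 5 ∣ (27 − 2) = 25, which holds, so solutions exist.
Write x = 2 + 35t. Then 35t ≡ 27 − 2 ≡ 25 (mod 60); dividing through by 5 gives 7t ≡ 5 (mod 12).
To invert 7 modulo 12: 12 = 1·7 + 5, 7 = 1·5 + 2, 5 = 2·2 + 1, 2 = 2·1 + 0, and unwinding, 1 = 5 − 2·2 = 5 − 2·(7 − 1·5) = −2·7 + 3·5 = −2·7 + 3·(12 − 1·7) = 3·12 − 5·7. Thus 7⁻¹ ≡ -5 ≡ 7 (mod 12).
Therefore t ≡ 7·5 = 35 ≡ 11 (mod 12).
Then x = 2 + 35·11 = 387.
Check: 387 mod 35 = 2, 387 mod 60 = 27. ✓

x = 387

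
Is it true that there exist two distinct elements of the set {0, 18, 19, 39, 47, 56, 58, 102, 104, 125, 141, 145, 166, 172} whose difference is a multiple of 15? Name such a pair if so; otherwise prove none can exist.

Two integers differ by a multiple of 15 exactly when they have the same residue mod 15. The residues are 0↦0, 18↦3, 19↦4, 39↦9, 47↦2, 56↦11, 58↦13, 102↦12, 104↦14, 125↦5, 141↦6, 145↦10, 166↦1, 172↦7.
These 14 residues are pairwise different, hence no difference of two elements is divisible by 15.

No such pair exists.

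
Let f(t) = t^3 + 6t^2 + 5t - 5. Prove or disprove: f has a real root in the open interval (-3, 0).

Such a root exists.

f(-3) = 7 and f(0) = -5, which have opposite signs.
Since f is a polynomial it is continuous on [-3, 0].
By the Intermediate Value Theorem f must vanish at some point of (-3, 0).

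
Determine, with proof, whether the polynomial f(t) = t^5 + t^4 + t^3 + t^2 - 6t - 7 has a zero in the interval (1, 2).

f(1) = -9 and f(2) = 41, which have opposite signs.
Since f is a polynomial it is continuous on [1, 2].
By the Intermediate Value Theorem f must vanish at some point of (1, 2).

Yes, f has a root in the interval.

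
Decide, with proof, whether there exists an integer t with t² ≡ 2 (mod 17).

t = 6

Take t = 6. Then 6² = 36 = 2·17 + 2, so 6² ≡ 2 (mod 17).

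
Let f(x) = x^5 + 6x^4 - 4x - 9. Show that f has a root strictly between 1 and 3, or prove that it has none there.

f(1) = -6 and f(3) = 708, which have opposite signs.
f is continuous everywhere (it is a polynomial), in particular on [1, 3].
By the Intermediate Value Theorem f must vanish at some point of (1, 3).

Yes, f has a root in the interval.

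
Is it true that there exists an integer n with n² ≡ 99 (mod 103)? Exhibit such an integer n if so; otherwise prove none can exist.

No such integer exists.

Apply Euler's criterion with the prime 103: 99 is a quadratic residue iff 99^51 ≡ 1 (mod 103), and a non-residue iff it is ≡ −1.
Repeated squaring mod 103: 99^2 = 9801 ≡ 16; 99^4 ≡ 16² = 256 ≡ 50; 99^8 ≡ 50² = 2500 ≡ 28; 99^16 ≡ 28² = 784 ≡ 63; 99^32 ≡ 63² = 3969 ≡ 55.
Since 51 = 32 + 16 + 2 + 1, 99^51 ≡ 55 · 63 · 16 · 99; multiplying out mod 103: 55·63 = 3465 ≡ 66, then 66·16 = 1056 ≡ 26, then 26·99 = 2574 ≡ 102. Thus 99^51 ≡ 102 ≡ −1 (mod 103).
The value −1 means 99 is a non-residue modulo 103, so n² ≡ 99 (mod 103) is impossible.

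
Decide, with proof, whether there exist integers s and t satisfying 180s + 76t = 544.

Since gcd(180, 76) = 4 and 544 = 4·136, Bézout's identity guarantees a solution.
Dividing through by 4 reduces the equation to 45s + 19t = 136.
Run the Euclidean algorithm on 45 and 19: 45 = 2·19 + 7, 19 = 2·7 + 5, 7 = 1·5 + 2, 5 = 2·2 + 1, 2 = 2·1 + 0.
Back-substituting, 1 = 5 − 2·2 = 5 − 2·(7 − 1·5) = −2·7 + 3·5 = −2·7 + 3·(19 − 2·7) = 3·19 − 8·7 = 3·19 − 8·(45 − 2·19) = −8·45 + 19·19; that is, 45·(-8) + 19·19 = 1.
Times 136: 45·(-1088) + 19·2584 = 136, so (-1088, 2584) solves it.
The general solution is s = -1088 + 19k, t = 2584 − 45k; taking k = 58 gives the smaller pair s = 14, t = -26.
Indeed 180·14 + 76·(-26) = 2520 − 1976 = 544.

s = 14, t = -26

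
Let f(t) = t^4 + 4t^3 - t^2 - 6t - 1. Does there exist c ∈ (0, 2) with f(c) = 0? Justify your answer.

f(0) = -1 and f(2) = 31, which have opposite signs.
f is continuous everywhere (it is a polynomial), in particular on [0, 2].
By the Intermediate Value Theorem, f takes the value 0 somewhere in the open interval.

Yes, f has a root in the interval.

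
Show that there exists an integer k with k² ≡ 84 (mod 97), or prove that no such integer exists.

97 is prime, so by Euler's criterion 84 is a square mod 97 iff 84^((97−1)/2) = 84^48 ≡ 1 (mod 97).
Squaring successively (mod 97): 84^2 = 7056 ≡ 72; 84^4 ≡ 72² = 5184 ≡ 43; 84^8 ≡ 43² = 1849 ≡ 6; 84^16 ≡ 6² = 36 ≡ 36; 84^32 ≡ 36² = 1296 ≡ 35.
Since 48 = 32 + 16, 84^48 ≡ 35 · 36; multiplying out mod 97: 35·36 = 1260 ≡ 96. Thus 84^48 ≡ 96 ≡ −1 (mod 97).
By Euler's criterion 84 is a quadratic non-residue mod 97: no k satisfies k² ≡ 84 (mod 97).

No, no such integer exists.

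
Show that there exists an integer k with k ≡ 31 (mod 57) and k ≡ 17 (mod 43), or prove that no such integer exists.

gcd(57, 43) = 1, so the Chinese Remainder Theorem guarantees exactly one residue class mod 2451 satisfying both.
Write k = 31 + 57t and require 31 + 57t ≡ 17 (mod 43), i.e. 57t ≡ 29 (mod 43).
57 ≡ 14 (mod 43), so this reads 14t ≡ 29 (mod 43). Note 14·40 = 560 ≡ 1 (mod 43) (as 560 − 1 = 13·43), so 14⁻¹ ≡ 40.
Multiplying by 40: t ≡ 40·29 = 1160 ≡ 42 (mod 43).
With t = 42: k = 31 + 57·42 = 2425.
Check: 2425 mod 57 = 31, 2425 mod 43 = 17. ✓

k = 2425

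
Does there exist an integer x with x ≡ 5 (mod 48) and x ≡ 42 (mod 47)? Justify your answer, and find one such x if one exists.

Since 48 and 47 share no common factor, CRT says the pair of congruences has a solution (unique mod 2256).
Write x = 5 + 48t and require 5 + 48t ≡ 42 (mod 47), i.e. 48t ≡ 37 (mod 47).
48 ≡ 1 (mod 47), so this reads 1t ≡ 37 (mod 47). So t ≡ 37 (mod 47).
With t = 37: x = 5 + 48·37 = 1781.
Indeed 1781 ≡ 5 (mod 48) and 1781 ≡ 42 (mod 47).

x = 1781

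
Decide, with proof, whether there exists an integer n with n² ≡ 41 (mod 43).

Take n = 16. Then 16² = 256 = 5·43 + 41, so 16² ≡ 41 (mod 43).

n = 16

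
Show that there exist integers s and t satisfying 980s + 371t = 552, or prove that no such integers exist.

No, no such integers exist.

gcd(980, 371) = 7, so every integer of the form 980s + 371t is a multiple of 7.
But 552 is not a multiple of 7 (it leaves remainder 6).
So the equation is unsolvable over ℤ.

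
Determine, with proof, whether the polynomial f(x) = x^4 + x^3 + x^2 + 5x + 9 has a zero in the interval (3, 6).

The endpoint values f(3) = 141 and f(6) = 1587 are both positive. Claim: f(x) > 0 for every x in (3, 6).
Shift to the endpoint 3: with x = 3 + u (0 < u < 3), one computes f(3 + u) = u^4 + 13u^3 + 64u^2 + 146u + 141.
The nonzero coefficients here are all positive, so for u > 0 every term is positive (or zero), and the constant term 141 is strictly positive.
So f is strictly positive on (3, 6); no root exists in the interval.

f has no root in that interval.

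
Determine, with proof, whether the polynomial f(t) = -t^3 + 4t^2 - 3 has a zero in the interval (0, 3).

f(0) = -3 and f(3) = 6, which have opposite signs.
As a polynomial, f is continuous on every closed interval.
By the Intermediate Value Theorem, f takes the value 0 somewhere in the open interval.

Yes, f has a root in the interval.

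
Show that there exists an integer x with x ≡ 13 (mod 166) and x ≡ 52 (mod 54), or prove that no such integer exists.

There is no such integer.

Both moduli are multiples of 2 = gcd(166, 54), so any solution would satisfy x ≡ 13 and x ≡ 52 modulo 2 simultaneously.
But 13 mod 2 = 1 while 52 mod 2 = 0, a contradiction.
So no integer satisfies both congruences.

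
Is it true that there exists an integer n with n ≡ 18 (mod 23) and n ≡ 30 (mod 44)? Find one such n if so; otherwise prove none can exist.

Since 23 and 44 share no common factor, CRT says the pair of congruences has a solution (unique mod 1012).
Write n = 18 + 23t and require 18 + 23t ≡ 30 (mod 44), i.e. 23t ≡ 12 (mod 44).
Note 23·23 = 529 ≡ 1 (mod 44) (as 529 − 1 = 12·44), so 23⁻¹ ≡ 23.
Therefore t ≡ 23·12 = 276 ≡ 12 (mod 44).
Taking t = 12 gives n = 18 + 23·12 = 294.
Check: 294 mod 23 = 18, 294 mod 44 = 30. ✓

n = 294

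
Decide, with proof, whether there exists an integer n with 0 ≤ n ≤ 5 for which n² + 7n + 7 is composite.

n = 1

At n = 1: 1² + 7·1 + 7 = 15 = 3·5, which is composite.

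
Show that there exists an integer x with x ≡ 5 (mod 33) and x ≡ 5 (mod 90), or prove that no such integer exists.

The moduli are not coprime: gcd(33, 90) = 3. Compatibility requires 3 ∣ (5 − 5) = 0, which holds, so solutions exist.
In fact x = 5 itself already satisfies 5 mod 90 = 5.
Check: 5 mod 33 = 5, 5 mod 90 = 5. ✓

x = 5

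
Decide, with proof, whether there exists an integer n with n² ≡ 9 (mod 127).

n = 124

n = 124 works: 124² = 15376, and 15376 − 9 = 15367 = 121·127.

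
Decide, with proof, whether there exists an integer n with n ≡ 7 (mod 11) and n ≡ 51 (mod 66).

n = 51

gcd(11, 66) = 11. A simultaneous solution exists iff 7 ≡ 51 (mod 11); here 7 mod 11 = 7 = 51 mod 11, so it does.
The integers ≡ 7 (mod 11) are 7, 18, 29, 40, 51, …; their remainders mod 66 are 7, 18, 29, 40, 51, so n = 51 is the first that is ≡ 51 (mod 66).
Check: 51 mod 11 = 7, 51 mod 66 = 51. ✓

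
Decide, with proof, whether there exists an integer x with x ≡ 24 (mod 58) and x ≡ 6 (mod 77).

x = 314

Since 58 and 77 share no common factor, CRT says the pair of congruences has a solution (unique mod 4466).
Any solution of the first congruence is x = 24 + 58t; substituting into the second, 58t ≡ 6 − 24 ≡ 59 (mod 77).
Since 58·4 = 232 = 3·77 + 1, the inverse of 58 mod 77 is 4.
Therefore t ≡ 4·59 = 236 ≡ 5 (mod 77).
With t = 5: x = 24 + 58·5 = 314.
Check: 314 mod 58 = 24, 314 mod 77 = 6. ✓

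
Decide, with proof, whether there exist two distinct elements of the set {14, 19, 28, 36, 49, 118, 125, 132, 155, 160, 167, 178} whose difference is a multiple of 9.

Reduce each element mod 9: 14↦5, 19↦1, 28↦1, 36↦0, 49↦4, 118↦1, 125↦8, 132↦6, 155↦2, 160↦7, 167↦5, 178↦7. The residue 5 repeats (at 14 and 167), and 167 − 14 = 153 = 17·9.

The pair (14, 167) works.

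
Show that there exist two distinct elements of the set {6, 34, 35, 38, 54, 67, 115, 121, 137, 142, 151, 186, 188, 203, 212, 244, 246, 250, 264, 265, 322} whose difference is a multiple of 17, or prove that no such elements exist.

Both 6 and 142 leave remainder 6 on division by 17; their difference 136 = 8·17 is a multiple of 17.

Yes: 6 and 142.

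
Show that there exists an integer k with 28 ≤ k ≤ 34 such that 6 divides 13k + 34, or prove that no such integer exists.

k = 32

Scanning upward from k = 28 gives 398, 411, 424, 437, none divisible by 6. k = 32 works, since 13·32 + 34 = 450 = 75·6.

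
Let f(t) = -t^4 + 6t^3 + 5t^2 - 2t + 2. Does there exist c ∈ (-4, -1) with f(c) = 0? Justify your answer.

f(-4) = -550 and f(-1) = 2, which have opposite signs.
f is continuous everywhere (it is a polynomial), in particular on [-4, -1].
The Intermediate Value Theorem then guarantees some c ∈ (-4, -1) with f(c) = 0.

Such a root exists.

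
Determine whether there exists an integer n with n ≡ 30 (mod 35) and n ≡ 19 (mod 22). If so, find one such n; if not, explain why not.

Since 35 and 22 share no common factor, CRT says the pair of congruences has a solution (unique mod 770).
Any solution of the first congruence is n = 30 + 35t; substituting into the second, 35t ≡ 19 − 30 ≡ 11 (mod 22).
35 ≡ 13 (mod 22), so this reads 13t ≡ 11 (mod 22). Note 13·17 = 221 ≡ 1 (mod 22) (as 221 − 1 = 10·22), so 13⁻¹ ≡ 17.
Therefore t ≡ 17·11 = 187 ≡ 11 (mod 22).
With t = 11: n = 30 + 35·11 = 415.
Indeed 415 ≡ 30 (mod 35) and 415 ≡ 19 (mod 22).

n = 415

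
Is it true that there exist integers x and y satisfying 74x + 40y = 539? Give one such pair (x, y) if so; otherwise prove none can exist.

No, no such integers exist.

Any value of 74x + 40y is a multiple of gcd(74, 40) = 2.
But 539 is not a multiple of 2 (it leaves remainder 1).
So the equation is unsolvable over ℤ.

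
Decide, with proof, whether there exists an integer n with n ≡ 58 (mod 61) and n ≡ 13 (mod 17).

gcd(61, 17) = 1, so the Chinese Remainder Theorem guarantees exactly one residue class mod 1037 satisfying both.
Write n = 58 + 61t and require 58 + 61t ≡ 13 (mod 17), i.e. 61t ≡ 6 (mod 17).
61 ≡ 10 (mod 17), so this reads 10t ≡ 6 (mod 17). To invert 10 modulo 17: 17 = 1·10 + 7, 10 = 1·7 + 3, 7 = 2·3 + 1, 3 = 3·1 + 0, and unwinding, 1 = 7 − 2·3 = 7 − 2·(10 − 1·7) = −2·10 + 3·7 = −2·10 + 3·(17 − 1·10) = 3·17 − 5·10. Thus 10⁻¹ ≡ -5 ≡ 12 (mod 17).
Multiplying by 12: t ≡ 12·6 = 72 ≡ 4 (mod 17).
Taking t = 4 gives n = 58 + 61·4 = 302.
Check: 302 mod 61 = 58, 302 mod 17 = 13. ✓

n = 302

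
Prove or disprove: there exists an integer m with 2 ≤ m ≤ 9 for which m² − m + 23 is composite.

m = 9

At m = 9: 9² − 9 + 23 = 95 = 5·19, which is composite.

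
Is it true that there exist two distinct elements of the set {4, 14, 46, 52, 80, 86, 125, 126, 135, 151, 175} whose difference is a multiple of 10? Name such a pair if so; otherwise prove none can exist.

Both 4 and 14 leave remainder 4 on division by 10; their difference 10 = 1·10 is a multiple of 10.

4 and 14 are such a pair.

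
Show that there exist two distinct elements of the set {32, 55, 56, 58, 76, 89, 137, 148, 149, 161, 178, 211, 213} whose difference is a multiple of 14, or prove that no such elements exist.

Reduce each element modulo 14: 32↦4, 55↦13, 56↦0, 58↦2, 76↦6, 89↦5, 137↦11, 148↦8, 149↦9, 161↦7, 178↦10, 211↦1, 213↦3.
These 13 residues are pairwise different, hence no difference of two elements is divisible by 14.

There is no such pair.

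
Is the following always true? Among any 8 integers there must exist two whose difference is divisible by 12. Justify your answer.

Try 8 consecutive integers, 34, 35, …, 41. Their remainders mod 12 are 10, 11, 0, 1, 2, 3, 4, 5 — pairwise different, as any 8 ≤ 12 consecutive integers have distinct residues.
No two share a residue, so no pair has difference divisible by 12; the claim fails for this set.

No; for instance {34, 35, 36, 37, 38, 39, 40, 41} is a counterexample.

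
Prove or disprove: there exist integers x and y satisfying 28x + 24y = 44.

x = 5, y = -4

Every value of 28x + 24y is a multiple of gcd(28, 24) = 4; since 4 ∣ 44, solutions exist.
Dividing through by 4 reduces the equation to 7x + 6y = 11.
Run the Euclidean algorithm on 7 and 6: 7 = 1·6 + 1, 6 = 6·1 + 0.
Working back up the chain: 1 = 7 − 1·6. So 7·1 + 6·(-1) = 1.
Scaling by 11 gives the particular solution (x, y) = (11, -11).
The general solution is x = 11 + 6k, y = -11 − 7k; taking k = -1 gives the smaller pair x = 5, y = -4.
Check: 28·5 + 24·(-4) = 140 − 96 = 44. ✓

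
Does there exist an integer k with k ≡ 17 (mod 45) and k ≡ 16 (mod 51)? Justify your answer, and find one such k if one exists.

There is no such integer.

gcd(45, 51) = 3. If k ≡ 17 (mod 45) and k ≡ 16 (mod 51), then k ≡ 17 (mod 3) and k ≡ 16 (mod 3).
But 17 mod 3 = 2 while 16 mod 3 = 1, a contradiction.
Hence the system has no solution.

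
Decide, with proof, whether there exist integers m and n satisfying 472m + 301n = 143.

Since gcd(472, 301) = 1, every integer is an integer combination of 472 and 301.
Dividing repeatedly: 472 = 1·301 + 171, 301 = 1·171 + 130, 171 = 1·130 + 41, 130 = 3·41 + 7, 41 = 5·7 + 6, 7 = 1·6 + 1, 6 = 6·1 + 0.
Back-substituting, 1 = 7 − 1·6 = 7 − (41 − 5·7) = −41 + 6·7 = −41 + 6·(130 − 3·41) = 6·130 − 19·41 = 6·130 − 19·(171 − 1·130) = −19·171 + 25·130 = −19·171 + 25·(301 − 1·171) = 25·301 − 44·171 = 25·301 − 44·(472 − 1·301) = −44·472 + 69·301; that is, 472·(-44) + 301·69 = 1.
Times 143: 472·(-6292) + 301·9867 = 143, so (-6292, 9867) solves it.
The general solution is m = -6292 + 301k, n = 9867 − 472k; taking k = 21 gives the smaller pair m = 29, n = -45.
Indeed 472·29 + 301·(-45) = 13688 − 13545 = 143.

m = 29, n = -45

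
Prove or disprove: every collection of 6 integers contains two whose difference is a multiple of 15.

No; for instance {30, 31, 32, 33, 34, 35} is a counterexample.

Try 6 consecutive integers, 30, 31, …, 35. Their remainders mod 15 are 0, 1, 2, 3, 4, 5 — pairwise different, as any 6 ≤ 15 consecutive integers have distinct residues.
The differences between them range over 1, …, 5, none of which is divisible by 15.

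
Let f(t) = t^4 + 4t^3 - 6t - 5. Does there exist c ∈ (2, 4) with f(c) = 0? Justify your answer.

f has no root in that interval.

The endpoint values f(2) = 31 and f(4) = 483 are both positive. Claim: f(t) > 0 for every t in (2, 4).
Shift to the endpoint 2: with t = 2 + u (0 < u < 2), one computes f(2 + u) = u^4 + 12u^3 + 48u^2 + 74u + 31.
All 5 nonzero coefficients of this polynomial in u are positive; hence for u > 0 the value is a sum of positive terms (the constant 31 among them).
So f is strictly positive on (2, 4); no root exists in the interval.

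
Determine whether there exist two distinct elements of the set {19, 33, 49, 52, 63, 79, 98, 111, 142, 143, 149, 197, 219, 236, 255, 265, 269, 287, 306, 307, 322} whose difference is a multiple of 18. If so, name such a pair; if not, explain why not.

19 mod 18 = 1 and 307 mod 18 = 1, so 307 − 19 = 288 = 16·18.

The pair (19, 307) works.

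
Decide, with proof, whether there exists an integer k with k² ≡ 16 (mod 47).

Take k = 43. Then 43² = 1849 = 39·47 + 16, so 43² ≡ 16 (mod 47).

k = 43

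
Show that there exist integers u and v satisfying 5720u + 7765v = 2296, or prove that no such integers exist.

Both 5720 and 7765 are divisible by gcd(5720, 7765) = 5, hence so is any combination 5720u + 7765v.
But 2296 is not a multiple of 5 (it leaves remainder 1).
Therefore 5720u + 7765v = 2296 has no solution in integers.

No such integers exist.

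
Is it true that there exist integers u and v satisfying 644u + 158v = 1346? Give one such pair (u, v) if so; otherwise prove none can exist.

gcd(644, 158) = 2, and 2 divides 1346, so integer solutions exist.
Dividing through by 2 reduces the equation to 322u + 79v = 673.
Run the Euclidean algorithm on 322 and 79: 322 = 4·79 + 6, 79 = 13·6 + 1, 6 = 6·1 + 0.
Working back up the chain: 1 = 79 − 13·6 = 79 − 13·(322 − 4·79) = −13·322 + 53·79. So 322·(-13) + 79·53 = 1.
Scaling by 673 gives the particular solution (u, v) = (-8749, 35669).
Shifting by a multiple of (79, −322) keeps it a solution: u = -8749 + 111·79 = 20, v = 35669 − 111·322 = -73.
Indeed 644·20 + 158·(-73) = 12880 − 11534 = 1346.

u = 20, v = -73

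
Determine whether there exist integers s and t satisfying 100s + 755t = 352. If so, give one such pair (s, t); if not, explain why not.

Both 100 and 755 are divisible by gcd(100, 755) = 5, hence so is any combination 100s + 755t.
But 352 is not a multiple of 5 (it leaves remainder 2).
Therefore 100s + 755t = 352 has no solution in integers.

No, no such integers exist.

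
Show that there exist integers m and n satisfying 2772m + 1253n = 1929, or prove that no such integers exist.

Any value of 2772m + 1253n is a multiple of gcd(2772, 1253) = 7.
But 1929 = 7·275 + 4, so 7 ∤ 1929.
So the equation is unsolvable over ℤ.

There are no such integers.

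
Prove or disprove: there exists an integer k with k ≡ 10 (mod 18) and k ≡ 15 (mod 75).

No, no such integer exists.

gcd(18, 75) = 3. If k ≡ 10 (mod 18) and k ≡ 15 (mod 75), then k ≡ 10 (mod 3) and k ≡ 15 (mod 3).
These are incompatible: 10 − 15 = -5 is not divisible by 3.
So no integer satisfies both congruences.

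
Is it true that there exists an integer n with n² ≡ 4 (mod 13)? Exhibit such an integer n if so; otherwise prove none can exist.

Take n = 2. Then 2² = 4, and since 0 ≤ 4 < 13 this is already reduced: 2² ≡ 4 (mod 13).

n = 2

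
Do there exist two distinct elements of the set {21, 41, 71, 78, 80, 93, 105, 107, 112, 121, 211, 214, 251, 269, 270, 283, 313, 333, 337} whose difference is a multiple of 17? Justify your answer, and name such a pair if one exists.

Both 41 and 211 leave remainder 7 on division by 17; their difference 170 = 10·17 is a multiple of 17.

41 and 211 are such a pair.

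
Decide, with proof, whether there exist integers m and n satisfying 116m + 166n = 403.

No, no such integers exist.

Any value of 116m + 166n is a multiple of gcd(116, 166) = 2.
But 403 is not a multiple of 2 (it leaves remainder 1).
Therefore 116m + 166n = 403 has no solution in integers.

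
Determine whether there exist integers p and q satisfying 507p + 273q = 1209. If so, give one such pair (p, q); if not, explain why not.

Since gcd(507, 273) = 39 and 1209 = 39·31, Bézout's identity guarantees a solution.
Dividing through by 39 reduces the equation to 13p + 7q = 31.
Run the Euclidean algorithm on 13 and 7: 13 = 1·7 + 6, 7 = 1·6 + 1, 6 = 6·1 + 0.
Working back up the chain: 1 = 7 − 1·6 = 7 − (13 − 1·7) = −13 + 2·7. So 13·(-1) + 7·2 = 1.
Multiplying through by 31: p = (-1)·31 = -31, q = 2·31 = 62 is a solution.
Shifting by a multiple of (7, −13) keeps it a solution: p = -31 + 5·7 = 4, q = 62 − 5·13 = -3.
Check: 507·4 + 273·(-3) = 2028 − 819 = 1209. ✓

p = 4, q = -3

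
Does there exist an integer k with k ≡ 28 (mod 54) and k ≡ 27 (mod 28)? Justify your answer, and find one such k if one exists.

Both moduli are multiples of 2 = gcd(54, 28), so any solution would satisfy k ≡ 28 and k ≡ 27 modulo 2 simultaneously.
However 28 ≡ 0 and 27 ≡ 1 (mod 2), and 0 ≠ 1.
So no integer satisfies both congruences.

There is no such integer.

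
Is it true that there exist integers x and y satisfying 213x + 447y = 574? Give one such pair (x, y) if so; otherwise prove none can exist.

No, no such integers exist.

gcd(213, 447) = 3, so every integer of the form 213x + 447y is a multiple of 3.
But 574 is not a multiple of 3 (it leaves remainder 1).
Therefore 213x + 447y = 574 has no solution in integers.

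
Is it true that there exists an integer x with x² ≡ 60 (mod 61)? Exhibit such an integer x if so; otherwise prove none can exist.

Take x = 50. Then 50² = 2500 = 40·61 + 60, so 50² ≡ 60 (mod 61).

x = 50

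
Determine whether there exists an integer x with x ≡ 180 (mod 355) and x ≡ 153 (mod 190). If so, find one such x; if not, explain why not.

No, no such integer exists.

Both moduli are multiples of 5 = gcd(355, 190), so any solution would satisfy x ≡ 180 and x ≡ 153 modulo 5 simultaneously.
However 180 ≡ 0 and 153 ≡ 3 (mod 5), and 0 ≠ 3.
Hence the system has no solution.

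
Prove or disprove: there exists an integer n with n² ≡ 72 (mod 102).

n = 36 works: 36² = 1296, and 1296 − 72 = 1224 = 12·102.

n = 36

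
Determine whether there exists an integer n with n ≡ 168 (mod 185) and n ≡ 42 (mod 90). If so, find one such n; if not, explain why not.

No, no such integer exists.

gcd(185, 90) = 5. If n ≡ 168 (mod 185) and n ≡ 42 (mod 90), then n ≡ 168 (mod 5) and n ≡ 42 (mod 5).
However 168 ≡ 3 and 42 ≡ 2 (mod 5), and 3 ≠ 2.
Hence the system has no solution.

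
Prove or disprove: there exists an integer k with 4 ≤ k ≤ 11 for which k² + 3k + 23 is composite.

At k = 5: 5² + 3·5 + 23 = 63 = 3·21, which is composite.

k = 5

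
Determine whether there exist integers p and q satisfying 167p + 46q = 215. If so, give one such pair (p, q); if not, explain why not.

p = 9, q = -28

167 and 46 are coprime, so 167p + 46q ranges over all of ℤ.
Dividing repeatedly: 167 = 3·46 + 29, 46 = 1·29 + 17, 29 = 1·17 + 12, 17 = 1·12 + 5, 12 = 2·5 + 2, 5 = 2·2 + 1, 2 = 2·1 + 0.
Working back up the chain: 1 = 5 − 2·2 = 5 − 2·(12 − 2·5) = −2·12 + 5·5 = −2·12 + 5·(17 − 1·12) = 5·17 − 7·12 = 5·17 − 7·(29 − 1·17) = −7·29 + 12·17 = −7·29 + 12·(46 − 1·29) = 12·46 − 19·29 = 12·46 − 19·(167 − 3·46) = −19·167 + 69·46. So 167·(-19) + 46·69 = 1.
Times 215: 167·(-4085) + 46·14835 = 215, so (-4085, 14835) solves it.
Adding 89·46 to p and subtracting 89·167 from q gives the tidier solution (9, -28).
Check: 167·9 + 46·(-28) = 1503 − 1288 = 215. ✓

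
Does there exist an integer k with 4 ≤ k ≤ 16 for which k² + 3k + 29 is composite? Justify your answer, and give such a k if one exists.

k = 13

At k = 13: 13² + 3·13 + 29 = 237 = 3·79, which is composite.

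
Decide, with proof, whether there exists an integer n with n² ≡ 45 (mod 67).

There is no such integer.

67 is prime, so by Euler's criterion 45 is a square mod 67 iff 45^((67−1)/2) = 45^33 ≡ 1 (mod 67).
Repeated squaring mod 67: 45^2 = 2025 ≡ 15; 45^4 ≡ 15² = 225 ≡ 24; 45^8 ≡ 24² = 576 ≡ 40; 45^16 ≡ 40² = 1600 ≡ 59; 45^32 ≡ 59² = 3481 ≡ 64.
Since 33 = 32 + 1, 45^33 ≡ 64 · 45; multiplying out mod 67: 64·45 = 2880 ≡ 66. Thus 45^33 ≡ 66 ≡ −1 (mod 67).
The value −1 means 45 is a non-residue modulo 67, so n² ≡ 45 (mod 67) is impossible.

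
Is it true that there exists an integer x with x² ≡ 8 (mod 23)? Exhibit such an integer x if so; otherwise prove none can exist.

Take x = 10. Then 10² = 100 = 4·23 + 8, so 10² ≡ 8 (mod 23).

x = 10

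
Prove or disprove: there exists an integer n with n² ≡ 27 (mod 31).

31 is prime, so by Euler's criterion 27 is a square mod 31 iff 27^((31−1)/2) = 27^15 ≡ 1 (mod 31).
Repeated squaring mod 31: 27^2 = 729 ≡ 16; 27^4 ≡ 16² = 256 ≡ 8; 27^8 ≡ 8² = 64 ≡ 2.
Since 15 = 8 + 4 + 2 + 1, 27^15 ≡ 2 · 8 · 16 · 27; multiplying out mod 31: 2·8 = 16 ≡ 16, then 16·16 = 256 ≡ 8, then 8·27 = 216 ≡ 30. Thus 27^15 ≡ 30 ≡ −1 (mod 31).
By Euler's criterion 27 is a quadratic non-residue mod 31: no n satisfies n² ≡ 27 (mod 31).

No such integer exists.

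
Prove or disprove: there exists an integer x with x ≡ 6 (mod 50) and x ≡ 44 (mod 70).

Both moduli are multiples of 10 = gcd(50, 70), so any solution would satisfy x ≡ 6 and x ≡ 44 modulo 10 simultaneously.
These are incompatible: 6 − 44 = -38 is not divisible by 10.
Therefore no such x exists.

There is no such integer.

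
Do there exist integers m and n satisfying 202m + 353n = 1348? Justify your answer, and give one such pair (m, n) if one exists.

Since gcd(202, 353) = 1, every integer is an integer combination of 202 and 353.
Run the Euclidean algorithm on 353 and 202: 353 = 1·202 + 151, 202 = 1·151 + 51, 151 = 2·51 + 49, 51 = 1·49 + 2, 49 = 24·2 + 1, 2 = 2·1 + 0.
Unwinding: 1 = 49 − 24·2 = 49 − 24·(51 − 1·49) = −24·51 + 25·49 = −24·51 + 25·(151 − 2·51) = 25·151 − 74·51 = 25·151 − 74·(202 − 1·151) = −74·202 + 99·151 = −74·202 + 99·(353 − 1·202) = 99·353 − 173·202, i.e. 202·(-173) + 353·99 = 1.
Multiplying through by 1348: m = (-173)·1348 = -233204, n = 99·1348 = 133452 is a solution.
Shifting by a multiple of (353, −202) keeps it a solution: m = -233204 + 661·353 = 129, n = 133452 − 661·202 = -70.
Indeed 202·129 + 353·(-70) = 26058 − 24710 = 1348.

m = 129, n = -70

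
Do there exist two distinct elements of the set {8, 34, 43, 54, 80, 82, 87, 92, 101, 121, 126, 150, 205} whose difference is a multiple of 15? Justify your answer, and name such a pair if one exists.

No, no such pair exists.

Two integers differ by a multiple of 15 exactly when they have the same residue mod 15. The residues are 8↦8, 34↦4, 43↦13, 54↦9, 80↦5, 82↦7, 87↦12, 92↦2, 101↦11, 121↦1, 126↦6, 150↦0, 205↦10.
These 13 residues are pairwise different, hence no difference of two elements is divisible by 15.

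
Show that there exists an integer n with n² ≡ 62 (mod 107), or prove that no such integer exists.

Take n = 13. Then 13² = 169 = 1·107 + 62, so 13² ≡ 62 (mod 107).

n = 13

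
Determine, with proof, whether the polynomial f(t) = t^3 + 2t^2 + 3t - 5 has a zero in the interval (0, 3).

f(0) = -5 and f(3) = 49, which have opposite signs.
f is continuous everywhere (it is a polynomial), in particular on [0, 3].
By the Intermediate Value Theorem f must vanish at some point of (0, 3).

Yes, f has a root in the interval.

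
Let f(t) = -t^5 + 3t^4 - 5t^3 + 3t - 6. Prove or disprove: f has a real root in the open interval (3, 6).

No such root exists.

f(3) = -132 and f(6) = -4956, both negative, so a sign-change argument is unavailable; we show f keeps this sign on the whole interval.
Substitute t = 3 + u, where 0 < u < 3 on the interval. Expanding, f(3 + u) = -u^5 - 12u^4 - 59u^3 - 153u^2 - 213u - 132.
The nonzero coefficients here are all negative, so for u > 0 every term is negative (or zero), and the constant term -132 is strictly negative.
Therefore f(t) < 0 throughout (3, 6), and f has no zero there.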